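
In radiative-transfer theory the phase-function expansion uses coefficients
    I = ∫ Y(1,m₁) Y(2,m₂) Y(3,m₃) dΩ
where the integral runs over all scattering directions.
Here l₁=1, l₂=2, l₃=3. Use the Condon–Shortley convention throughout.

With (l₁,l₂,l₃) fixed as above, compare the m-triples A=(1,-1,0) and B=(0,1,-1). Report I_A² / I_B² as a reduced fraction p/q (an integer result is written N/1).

l's match ⇒ only the (l;m) 3-j factors differ between A and B.
A: triangle coeff Δ(1,2,3) = 1/105; Σ_t [0,0]: t=0:+1/12 = 1/12; (3j)²=1/35 [(1 2 3; 1 -1 0)], sign=-1
B: triangle coeff Δ(1,2,3) = 1/105; Σ_t [0,0]: t=0:+1/6 = 1/6; (3j)²=8/105 [(1 2 3; 0 1 -1)], sign=+1
I_A²/I_B² = (1/35)/(8/105) = 3/8

3/8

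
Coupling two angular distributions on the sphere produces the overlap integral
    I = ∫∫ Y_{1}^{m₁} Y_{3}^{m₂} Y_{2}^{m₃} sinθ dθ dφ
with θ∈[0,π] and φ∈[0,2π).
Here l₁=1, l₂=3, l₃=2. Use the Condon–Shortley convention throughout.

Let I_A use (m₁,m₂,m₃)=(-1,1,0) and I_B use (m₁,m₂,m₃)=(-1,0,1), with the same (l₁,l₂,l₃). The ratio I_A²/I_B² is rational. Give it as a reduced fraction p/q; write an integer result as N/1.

Shared (l₁,l₂,l₃)=(1,3,2): N and (l;000)² cancel in I_A²/I_B².
A: Δ = 2!·0!·4!/7! = 1/105; Racah Σ t=2..2: t=2:+1/8 = 1/8; ⇒ 3j(1 3 2; -1 1 0)² = 2/35, sgn +1
B: Δ = 2!·0!·4!/7! = 1/105; Racah Σ t=2..2: t=2:+1/12 = 1/12; ⇒ 3j(1 3 2; -1 0 1)² = 1/35, sgn -1
I_A²/I_B² = (2/35)/(1/35) = 2/1

2/1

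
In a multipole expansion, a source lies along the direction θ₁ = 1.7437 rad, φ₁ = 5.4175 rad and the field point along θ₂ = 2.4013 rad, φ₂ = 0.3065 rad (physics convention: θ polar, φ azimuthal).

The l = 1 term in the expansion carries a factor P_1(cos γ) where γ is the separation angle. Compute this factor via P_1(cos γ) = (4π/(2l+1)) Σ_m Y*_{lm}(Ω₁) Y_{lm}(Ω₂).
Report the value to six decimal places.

Summing Y*_{l m}(θ₁,φ₁)·Y_{l m}(θ₂,φ₂) over m ∈ [−1, 1]; prefactor 4π/(2·1+1) = 4.188790:
  term(m=-1) = 0.03078 - 0.07309j   from Y*(Ω₁)=0.22058 - 0.25918j, Y(Ω₂)=0.22218 - 0.07031j
  term(m=+0) = 0.03032 + 0.00000j   from Y*(Ω₁)=-0.08406 + 0.00000j, Y(Ω₂)=-0.36072 + 0.00000j
  term(m=+1) = 0.03078 + 0.07309j   from Y*(Ω₁)=-0.22058 - 0.25918j, Y(Ω₂)=-0.22218 - 0.07031j
Σ over m = 0.09189 + 0.00000j; ×(4π/3) → 0.38491 + 0.00000j. Real part: 0.384912

0.384912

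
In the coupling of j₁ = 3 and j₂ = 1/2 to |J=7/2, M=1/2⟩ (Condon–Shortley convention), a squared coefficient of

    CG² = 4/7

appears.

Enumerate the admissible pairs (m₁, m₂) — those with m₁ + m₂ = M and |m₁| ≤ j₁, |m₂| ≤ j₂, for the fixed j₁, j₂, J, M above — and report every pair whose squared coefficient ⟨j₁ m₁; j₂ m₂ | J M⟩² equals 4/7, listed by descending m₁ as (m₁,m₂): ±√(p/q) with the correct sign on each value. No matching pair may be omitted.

(0,1/2): +√(4/7)

Admissible pairs with m₁+m₂ = M = 1/2: (0,1/2), (1,-1/2)
  (m₁,m₂)=(1,-1/2): CG² = 3/7, CG = +√(3/7)
  (m₁,m₂)=(0,1/2): CG² = 4/7, CG = +√(4/7)   ← matches the target
Pairs with CG² = 4/7: (0,1/2): +√(4/7)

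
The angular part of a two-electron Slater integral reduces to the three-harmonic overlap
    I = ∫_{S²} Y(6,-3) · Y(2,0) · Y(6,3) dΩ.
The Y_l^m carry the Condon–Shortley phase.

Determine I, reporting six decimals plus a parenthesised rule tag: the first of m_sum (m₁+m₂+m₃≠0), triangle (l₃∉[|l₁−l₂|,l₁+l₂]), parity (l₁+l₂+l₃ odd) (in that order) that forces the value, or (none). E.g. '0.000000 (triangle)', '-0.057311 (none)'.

-0.057344 (none)

Rules hold: Σm=0, L=14 even, 4≤6≤8.
N = 13·5·13 = 845
Δ = 2!·10!·2!/15! = 1/90090
Racah Σ t=0..2: t=0:+1/69120 t=1:−1/14400 t=2:+1/69120 = -7/172800
⇒ 3j(6 2 6; 0 0 0)² = 14/715, sgn -1
Racah Σ t=0..2: t=0:+1/1451520 t=1:−1/80640 t=2:+1/120960 = -1/290304
⇒ 3j(6 2 6; -3 0 3)² = 5/2002, sgn +1
4πI² = N·(3j₀)²·(3jₘ)² = 5/121
I = -1·√(0.0413223/4π) = -0.05734392
No selection rule forces the value: the integral is nonzero (none).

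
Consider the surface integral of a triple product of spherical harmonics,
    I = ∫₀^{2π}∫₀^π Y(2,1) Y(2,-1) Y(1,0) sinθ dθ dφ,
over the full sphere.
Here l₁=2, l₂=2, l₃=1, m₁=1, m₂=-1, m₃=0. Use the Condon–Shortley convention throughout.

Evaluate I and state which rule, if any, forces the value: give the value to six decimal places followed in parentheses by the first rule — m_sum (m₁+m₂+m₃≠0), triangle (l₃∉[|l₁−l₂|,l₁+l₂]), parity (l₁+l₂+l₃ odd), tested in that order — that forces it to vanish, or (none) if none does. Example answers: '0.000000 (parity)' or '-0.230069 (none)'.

0.000000 (parity)

L=5 odd ⇒ parity kills the (l;000) factor ⇒ I = 0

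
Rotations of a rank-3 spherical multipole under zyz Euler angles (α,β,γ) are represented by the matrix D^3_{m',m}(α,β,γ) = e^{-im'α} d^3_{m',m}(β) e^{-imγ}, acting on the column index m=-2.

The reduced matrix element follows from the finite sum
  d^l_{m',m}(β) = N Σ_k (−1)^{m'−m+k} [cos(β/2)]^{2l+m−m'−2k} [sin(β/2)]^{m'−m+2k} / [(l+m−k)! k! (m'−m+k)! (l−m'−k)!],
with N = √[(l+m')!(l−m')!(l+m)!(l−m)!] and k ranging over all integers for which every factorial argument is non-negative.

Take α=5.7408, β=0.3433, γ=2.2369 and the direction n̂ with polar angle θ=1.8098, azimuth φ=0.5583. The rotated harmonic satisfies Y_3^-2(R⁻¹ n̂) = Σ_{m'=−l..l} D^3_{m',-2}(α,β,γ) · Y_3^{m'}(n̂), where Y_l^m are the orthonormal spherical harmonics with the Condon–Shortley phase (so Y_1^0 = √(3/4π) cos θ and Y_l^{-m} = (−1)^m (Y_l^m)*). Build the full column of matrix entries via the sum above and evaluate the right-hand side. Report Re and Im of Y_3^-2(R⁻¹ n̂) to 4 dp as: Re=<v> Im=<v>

Need the full column D^3_{m',-2} for m'=−3..3 at α=5.7408, β=0.3433, γ=2.2369.
cos(β/2)=0.985304, sin(β/2)=0.170808
d^3_{-3,-2}: single k=1 term ⇒ +0.388541;  D = -0.371762+0.112945i
d^3_{-2,-2}: k∈[0..1] ⇒ +0.915002 -0.137490 = +0.777513;  D = -0.753832-0.190428i
d^3_{-1,-2}: k∈[0..1] ⇒ -0.501604 +0.030149 = -0.471455;  D = +0.331891+0.334841i
d^3_{0,-2}: k∈[0..1] ⇒ +0.150612 -0.004526 = +0.146086;  D = -0.034525-0.141948i
d^3_{1,-2}: k∈[0..1] ⇒ -0.030149 +0.000453 = -0.029696;  D = -0.008883+0.028336i
d^3_{2,-2}: k∈[0..1] ⇒ +0.004132 -0.000025 = +0.004107;  D = +0.003075-0.002722i
d^3_{3,-2}: single k=0 term ⇒ -0.000351;  D = -0.000345+0.000064i
Y_3^{m'}(θ=1.8098,φ=0.5583) and Σ D·Y over m':
  (-0.3718+0.1129i)·(-0.0398-0.3806i)  (-0.7538-0.1904i)·(-0.1002+0.2052i)  (+0.3319+0.3348i)·(-0.1917+0.1197i)  (-0.0345-0.1419i)·(+0.2403+0.0000i)  (-0.0089+0.0283i)·(+0.1917+0.1197i)  (+0.0031-0.0027i)·(-0.1002-0.2052i)  (-0.0003+0.0001i)·(+0.0398-0.3806i)
Y_3^-2(R⁻¹ n̂) = +0.054424-0.053045i

Re=0.0544 Im=-0.0530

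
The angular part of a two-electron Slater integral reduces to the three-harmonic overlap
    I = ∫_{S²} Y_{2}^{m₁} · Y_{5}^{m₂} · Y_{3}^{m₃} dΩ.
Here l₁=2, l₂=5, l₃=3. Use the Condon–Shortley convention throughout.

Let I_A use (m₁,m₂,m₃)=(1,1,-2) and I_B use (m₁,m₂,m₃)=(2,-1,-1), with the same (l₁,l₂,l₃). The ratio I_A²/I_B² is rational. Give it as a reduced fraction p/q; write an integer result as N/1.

8/5

Same 2,5,3: normalisation and zero-m 3j drop out of the ratio.
A: Δ: 4! 0! 6! / 11! → 1/2310; sum: t=1:−1/720 = -1/720; 3j²(2 5 3; 1 1 -2) = Δ·Π!·Σ² = 4/385  (sign +1)
B: Δ: 4! 0! 6! / 11! → 1/2310; sum: t=0:+1/1152 = 1/1152; 3j²(2 5 3; 2 -1 -1) = Δ·Π!·Σ² = 1/154  (sign +1)
I_A²/I_B² = (4/385)/(1/154) = 8/5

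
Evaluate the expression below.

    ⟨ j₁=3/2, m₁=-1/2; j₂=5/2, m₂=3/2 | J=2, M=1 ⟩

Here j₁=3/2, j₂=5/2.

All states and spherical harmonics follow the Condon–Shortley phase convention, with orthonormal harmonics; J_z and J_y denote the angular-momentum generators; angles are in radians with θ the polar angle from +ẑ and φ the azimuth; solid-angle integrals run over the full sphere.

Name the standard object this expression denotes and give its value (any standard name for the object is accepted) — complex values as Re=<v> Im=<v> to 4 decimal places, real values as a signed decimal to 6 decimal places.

This is a Clebsch–Gordan (vector-coupling) coefficient.
triangle: 2!×1!×3!/7! = 12/5040
(j±m)!: 1!×2!×4!×1!×3!×1! = 288
prefactor² = (2J+1)×Δ×N² = 24/7
  k=1: −1/(1!×1!×1!×3!×0!×0!) = -1/6
  k=2: +1/(2!×0!×0!×2!×1!×1!) = 1/4
Σ = 1/12  ⇒  CG² = 24/7×(1/12)² = 1/42
CG = +√(1/42) = +0.154303

Clebsch–Gordan coefficient, +√(1/42) ≈ +0.154303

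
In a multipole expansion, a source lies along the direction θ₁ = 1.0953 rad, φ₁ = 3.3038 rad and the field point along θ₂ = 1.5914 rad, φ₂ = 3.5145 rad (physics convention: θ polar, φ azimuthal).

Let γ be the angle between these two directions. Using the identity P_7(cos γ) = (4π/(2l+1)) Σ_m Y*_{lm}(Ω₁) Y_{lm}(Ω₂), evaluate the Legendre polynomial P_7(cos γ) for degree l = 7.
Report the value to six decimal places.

Term-by-term m-sum for l=7 (normalisation 4π/15 = 0.837758):
  [-7]  conj(Y_{7,-7})(Ω₁) = -0.092591-0.199075i ; Y_{7,-7}(Ω₂) = +0.430483+0.252946i ; Δ = +0.010496-0.109119i
  [-6]  conj(Y_{7,-6})(Ω₁) = +0.237982+0.349691i ; Y_{7,-6}(Ω₂) = +0.023805+0.030255i ; Δ = -0.004915+0.015524i
  [-5]  conj(Y_{7,-5})(Ω₁) = -0.242062-0.254803i ; Y_{7,-5}(Ω₂) = -0.105540-0.348904i ; Δ = -0.063355+0.111348i
  [-4]  conj(Y_{7,-4})(Ω₁) = -0.046107-0.034966i ; Y_{7,-4}(Ω₂) = +0.003577-0.045094i ; Δ = -0.001742+0.001954i
  [-3]  conj(Y_{7,-3})(Ω₁) = +0.312761+0.165468i ; Y_{7,-3}(Ω₂) = -0.143540+0.295584i ; Δ = -0.093804+0.068696i
  [-2]  conj(Y_{7,-2})(Ω₁) = -0.095077-0.031974i ; Y_{7,-2}(Ω₂) = -0.035390+0.032694i ; Δ = +0.004410-0.001977i
  [-1]  conj(Y_{7,-1})(Ω₁) = -0.308263-0.050446i ; Y_{7,-1}(Ω₂) = +0.293955-0.114999i ; Δ = -0.096417+0.020621i
  [+0]  conj(Y_{7,0})(Ω₁) = +0.141487-0.000000i ; Y_{7,0}(Ω₂) = +0.049050+0.000000i ; Δ = +0.006940+0.000000i
  [+1]  conj(Y_{7,1})(Ω₁) = +0.308263-0.050446i ; Y_{7,1}(Ω₂) = -0.293955-0.114999i ; Δ = -0.096417-0.020621i
  [+2]  conj(Y_{7,2})(Ω₁) = -0.095077+0.031974i ; Y_{7,2}(Ω₂) = -0.035390-0.032694i ; Δ = +0.004410+0.001977i
  [+3]  conj(Y_{7,3})(Ω₁) = -0.312761+0.165468i ; Y_{7,3}(Ω₂) = +0.143540+0.295584i ; Δ = -0.093804-0.068696i
  [+4]  conj(Y_{7,4})(Ω₁) = -0.046107+0.034966i ; Y_{7,4}(Ω₂) = +0.003577+0.045094i ; Δ = -0.001742-0.001954i
  [+5]  conj(Y_{7,5})(Ω₁) = +0.242062-0.254803i ; Y_{7,5}(Ω₂) = +0.105540-0.348904i ; Δ = -0.063355-0.111348i
  [+6]  conj(Y_{7,6})(Ω₁) = +0.237982-0.349691i ; Y_{7,6}(Ω₂) = +0.023805-0.030255i ; Δ = -0.004915-0.015524i
  [+7]  conj(Y_{7,7})(Ω₁) = +0.092591-0.199075i ; Y_{7,7}(Ω₂) = -0.430483+0.252946i ; Δ = +0.010496+0.109119i
Total Σ_m = -0.483710+0.000000i. Multiply by 0.837758: -0.405232+0.000000i. P_7(cos γ) = -0.405232

-0.405232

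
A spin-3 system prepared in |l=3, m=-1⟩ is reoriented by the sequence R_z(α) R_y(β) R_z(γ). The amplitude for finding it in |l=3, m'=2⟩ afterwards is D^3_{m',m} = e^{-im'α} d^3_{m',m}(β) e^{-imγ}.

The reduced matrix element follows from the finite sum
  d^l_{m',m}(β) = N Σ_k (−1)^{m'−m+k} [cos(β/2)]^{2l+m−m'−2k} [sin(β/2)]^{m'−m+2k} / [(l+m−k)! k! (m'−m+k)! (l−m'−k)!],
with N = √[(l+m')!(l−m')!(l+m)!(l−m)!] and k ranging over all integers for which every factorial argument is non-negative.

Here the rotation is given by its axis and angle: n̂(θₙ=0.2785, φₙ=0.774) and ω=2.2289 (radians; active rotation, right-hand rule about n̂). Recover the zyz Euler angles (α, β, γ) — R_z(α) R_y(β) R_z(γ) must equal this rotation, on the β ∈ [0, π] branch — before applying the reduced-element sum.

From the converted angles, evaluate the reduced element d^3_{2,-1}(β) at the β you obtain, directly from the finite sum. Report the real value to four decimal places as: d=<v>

d=-0.0837

Axis–angle → zyz. n̂ = (sinθₙcosφₙ, sinθₙsinφₙ, cosθₙ) = (+0.196596, +0.192165, +0.961469), ω = 2.2289.
R = I cosω + sinω [n̂]ₓ + (1−cosω) n̂n̂ᵀ gives
  R = [-0.549328, -0.699784, +0.456662; +0.821555, -0.552105, +0.142226; +0.152598, +0.453302, +0.878198]
β = atan2(√(R₁₃²+R₂₃²), R₃₃) = 0.498715; α = atan2(R₂₃, R₁₃) mod 2π = 0.301925; γ = atan2(R₃₂, −R₃₁) mod 2π = 1.895517
d^3_{2,-1}(β=0.4987) via the finite sum:
With c≡cos(β/2)=0.969071 and s≡sin(β/2)=0.246781, N=[120·1·2·24]^{1/2}=75.894664
k∈{0,1} keeps every argument non-negative
  k=0: (−1)^3·75.8947/(12)·0.9691^3·0.2468^3 = -0.086504
  k=1: (−1)^4·75.8947/(24)·0.9691^1·0.2468^5 = +0.002805
d^3_{2,-1}(0.4987) = -0.086504 +0.002805 = -0.083699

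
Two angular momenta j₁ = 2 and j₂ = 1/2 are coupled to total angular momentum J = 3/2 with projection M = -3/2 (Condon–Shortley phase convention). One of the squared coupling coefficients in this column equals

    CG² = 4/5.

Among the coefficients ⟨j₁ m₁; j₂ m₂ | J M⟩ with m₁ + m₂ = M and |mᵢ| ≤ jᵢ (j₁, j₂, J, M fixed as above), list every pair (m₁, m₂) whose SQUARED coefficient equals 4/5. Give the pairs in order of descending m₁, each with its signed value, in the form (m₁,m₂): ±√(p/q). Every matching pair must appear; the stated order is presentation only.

Admissible pairs with m₁+m₂ = M = -3/2: (-2,1/2), (-1,-1/2)
  (m₁,m₂)=(-1,-1/2): CG² = 1/5, CG = +√(1/5)
  (m₁,m₂)=(-2,1/2): CG² = 4/5, CG = −√(4/5)   ← matches the target
Pairs with CG² = 4/5: (-2,1/2): −√(4/5)

(-2,1/2): −√(4/5)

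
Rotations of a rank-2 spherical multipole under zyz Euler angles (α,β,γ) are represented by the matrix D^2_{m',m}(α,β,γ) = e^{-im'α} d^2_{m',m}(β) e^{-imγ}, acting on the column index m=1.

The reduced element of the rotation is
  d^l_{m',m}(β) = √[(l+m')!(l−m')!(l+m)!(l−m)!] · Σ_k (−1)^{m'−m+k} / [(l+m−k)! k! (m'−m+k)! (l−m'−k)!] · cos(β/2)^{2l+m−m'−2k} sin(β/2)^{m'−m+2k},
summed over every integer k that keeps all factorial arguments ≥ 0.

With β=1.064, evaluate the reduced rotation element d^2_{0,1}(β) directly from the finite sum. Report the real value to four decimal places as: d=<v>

d=0.5197

d^2_{0,1}(β=1.0640) via the finite sum:
Half-angle: c=0.861794, s=0.507258. N=√(2·2·6·1)=4.898979
Admissible k: 1..2 (factorial args all ≥0)
  k=1: (−1)^0·4.8990/(2)·0.8618^3·0.5073^1 = +0.795271
  k=2: (−1)^1·4.8990/(2)·0.8618^1·0.5073^3 = -0.275528
d^2_{0,1}(1.0640) = +0.795271 -0.275528 = +0.519743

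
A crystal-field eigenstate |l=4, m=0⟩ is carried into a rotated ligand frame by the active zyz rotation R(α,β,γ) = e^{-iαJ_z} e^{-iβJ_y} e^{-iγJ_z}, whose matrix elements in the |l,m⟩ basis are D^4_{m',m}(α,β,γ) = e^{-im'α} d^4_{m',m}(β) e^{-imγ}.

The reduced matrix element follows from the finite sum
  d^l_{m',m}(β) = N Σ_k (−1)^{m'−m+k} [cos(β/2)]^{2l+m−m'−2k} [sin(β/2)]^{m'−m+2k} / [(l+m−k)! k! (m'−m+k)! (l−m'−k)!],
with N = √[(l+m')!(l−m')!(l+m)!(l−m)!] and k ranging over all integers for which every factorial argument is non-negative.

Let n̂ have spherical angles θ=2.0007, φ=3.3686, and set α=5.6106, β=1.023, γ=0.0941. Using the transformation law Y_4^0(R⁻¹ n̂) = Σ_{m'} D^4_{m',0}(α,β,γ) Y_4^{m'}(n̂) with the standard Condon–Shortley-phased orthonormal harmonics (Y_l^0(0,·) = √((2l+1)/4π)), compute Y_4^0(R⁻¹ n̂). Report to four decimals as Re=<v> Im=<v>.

Need the full column D^4_{m',0} for m'=−4..4 at α=5.6106, β=1.0230, γ=0.0941.
cos(β/2)=0.872011, sin(β/2)=0.489486
d^4_{-4,0}: single k=4 term ⇒ +0.277714;  D = -0.249915-0.121109i
d^4_{-3,0}: k∈[3..4] ⇒ +0.699673 -0.220461 = +0.479212;  D = -0.207128-0.432137i
d^4_{-2,0}: k∈[2..4] ⇒ +0.999388 -0.839728 +0.099222 = +0.258881;  D = +0.057916-0.252320i
d^4_{-1,0}: k∈[1..4] ⇒ +0.839286 -1.586708 +0.499957 -0.026255 = -0.273720;  D = -0.214108+0.170531i
d^4_{0,0}: k∈[0..4] ⇒ +0.334331 -1.685516 +1.194954 -0.167342 +0.003295 = -0.320277;  D = -0.320277+0.000000i
d^4_{1,0}: k∈[0..3] ⇒ -0.839286 +1.586708 -0.499957 +0.026255 = +0.273720;  D = +0.214108+0.170531i
d^4_{2,0}: k∈[0..2] ⇒ +0.999388 -0.839728 +0.099222 = +0.258881;  D = +0.057916+0.252320i
d^4_{3,0}: k∈[0..1] ⇒ -0.699673 +0.220461 = -0.479212;  D = +0.207128-0.432137i
d^4_{4,0}: single k=0 term ⇒ +0.277714;  D = -0.249915+0.121109i
Y_4^{m'}(θ=2.0007,φ=3.3686) and Σ D·Y over m':
  (-0.2499-0.1211i)·(+0.1859-0.2382i)  (-0.2071-0.4321i)·(+0.3044-0.2467i)  (+0.0579-0.2523i)·(+0.0536-0.0262i)  (-0.2141+0.1705i)·(-0.3116+0.0720i)  (-0.3203+0.0000i)·(-0.1222+0.0000i)  (+0.2141+0.1705i)·(+0.3116+0.0720i)  (+0.0579+0.2523i)·(+0.0536+0.0262i)  (+0.2071-0.4321i)·(-0.3044-0.2467i)  (-0.2499+0.1211i)·(+0.1859+0.2382i)
Y_4^0(R⁻¹ n̂) = -0.348927+0.000000i

Re=-0.3489 Im=0.0000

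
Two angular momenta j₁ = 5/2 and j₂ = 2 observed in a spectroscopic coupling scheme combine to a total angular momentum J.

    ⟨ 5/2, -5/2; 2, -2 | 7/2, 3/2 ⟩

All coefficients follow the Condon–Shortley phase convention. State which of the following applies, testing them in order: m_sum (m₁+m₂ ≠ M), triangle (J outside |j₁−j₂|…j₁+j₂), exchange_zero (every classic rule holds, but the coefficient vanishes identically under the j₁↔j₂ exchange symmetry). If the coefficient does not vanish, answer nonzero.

m_sum

m-sum: m₁+m₂ = -5/2+(-2) = -9/2, M = 3/2  ✗ ⇒ coefficient is 0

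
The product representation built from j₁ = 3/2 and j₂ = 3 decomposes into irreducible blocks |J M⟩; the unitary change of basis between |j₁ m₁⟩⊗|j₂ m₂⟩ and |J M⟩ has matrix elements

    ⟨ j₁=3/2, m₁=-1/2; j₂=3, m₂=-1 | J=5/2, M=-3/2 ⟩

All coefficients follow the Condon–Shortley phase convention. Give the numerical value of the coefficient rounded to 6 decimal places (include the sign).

j₁+j₂−J=2  J+j₁−j₂=1  J−j₁+j₂=4  j₁+j₂+J+1=8
(j₁±m₁, j₂±m₂, J±M) = (1,2,2,4,1,4)
P² = 576/35
sum k=1..2:
  [1] −1/6 = -1/6
  [2] +1/48 = 1/48
S = -7/48
C² = P²·S² = 7/20 ; C = -0.591608

-0.591608  (= −√(7/20))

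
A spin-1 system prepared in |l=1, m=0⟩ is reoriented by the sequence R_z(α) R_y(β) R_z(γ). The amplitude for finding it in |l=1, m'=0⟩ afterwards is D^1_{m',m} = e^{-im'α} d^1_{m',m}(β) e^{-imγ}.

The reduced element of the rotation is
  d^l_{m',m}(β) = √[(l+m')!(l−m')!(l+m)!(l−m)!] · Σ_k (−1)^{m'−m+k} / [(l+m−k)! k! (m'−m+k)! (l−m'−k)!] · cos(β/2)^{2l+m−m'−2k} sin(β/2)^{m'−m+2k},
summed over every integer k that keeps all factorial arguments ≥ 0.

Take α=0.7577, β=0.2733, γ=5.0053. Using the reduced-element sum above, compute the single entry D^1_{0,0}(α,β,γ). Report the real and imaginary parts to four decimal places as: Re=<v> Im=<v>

First d^1_{0,0}(β=0.2733), then the phase factors e^{-i(0)α} and e^{-i(0)γ}:
c=cos(0.273300/2)=0.990678, s=sin(0.273300/2)=0.136225; N=√[1·1·1·1]=1.000000
k∈{0,1} keeps every argument non-negative
  k=0: (−1)^0·1.0000/(1)·0.9907^2·0.1362^0 = +0.981443
  k=1: (−1)^1·1.0000/(1)·0.9907^0·0.1362^2 = -0.018557
d^1_{0,0}(0.2733) = +0.981443 -0.018557 = +0.962885
Phases: e^{-i·(0)·0.7577}=+1.000000+0.000000i, e^{-i·(0)·5.0053}=+1.000000+0.000000i ⇒ D=+0.962885+0.000000i

Re=0.9629 Im=0.0000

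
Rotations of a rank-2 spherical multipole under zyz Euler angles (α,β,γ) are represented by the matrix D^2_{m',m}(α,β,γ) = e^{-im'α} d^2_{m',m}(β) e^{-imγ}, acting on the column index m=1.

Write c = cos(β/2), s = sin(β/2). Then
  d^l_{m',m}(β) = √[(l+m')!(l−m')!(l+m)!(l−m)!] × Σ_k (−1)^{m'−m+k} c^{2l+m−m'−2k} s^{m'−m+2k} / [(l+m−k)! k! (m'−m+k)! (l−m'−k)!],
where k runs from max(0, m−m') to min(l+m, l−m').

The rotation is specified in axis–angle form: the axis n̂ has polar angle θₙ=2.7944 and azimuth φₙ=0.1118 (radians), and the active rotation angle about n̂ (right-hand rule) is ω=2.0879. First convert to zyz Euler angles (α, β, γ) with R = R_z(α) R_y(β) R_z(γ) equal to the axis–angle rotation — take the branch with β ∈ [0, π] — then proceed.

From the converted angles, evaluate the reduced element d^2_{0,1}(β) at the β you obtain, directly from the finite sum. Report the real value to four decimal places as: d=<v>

Axis–angle → zyz. n̂ = (sinθₙcosφₙ, sinθₙsinφₙ, cosθₙ) = (+0.338135, +0.037962, -0.940332), ω = 2.0879.
R = I cosω + sinω [n̂]ₓ + (1−cosω) n̂n̂ᵀ gives
  R = [-0.323506, +0.836570, -0.442148; -0.798206, -0.492211, -0.347269; -0.508145, +0.240582, +0.826988]
β = atan2(√(R₁₃²+R₂₃²), R₃₃) = 0.597068; α = atan2(R₂₃, R₁₃) mod 2π = 3.807376; γ = atan2(R₃₂, −R₃₁) mod 2π = 0.442183
d^2_{0,1}(β=0.5971) via the finite sum:
Half-angle: c=0.955769, s=0.294119. N=√(2·2·6·1)=4.898979
The bounds max(0,m−m')=1 and min(l+m,l−m')=2 give 2 terms
  k=1: (−1)^0·4.8990/(2)·0.9558^3·0.2941^1 = +0.629010
  k=2: (−1)^1·4.8990/(2)·0.9558^1·0.2941^3 = -0.059566
d^2_{0,1}(0.5971) = +0.629010 -0.059566 = +0.569444

d=0.5694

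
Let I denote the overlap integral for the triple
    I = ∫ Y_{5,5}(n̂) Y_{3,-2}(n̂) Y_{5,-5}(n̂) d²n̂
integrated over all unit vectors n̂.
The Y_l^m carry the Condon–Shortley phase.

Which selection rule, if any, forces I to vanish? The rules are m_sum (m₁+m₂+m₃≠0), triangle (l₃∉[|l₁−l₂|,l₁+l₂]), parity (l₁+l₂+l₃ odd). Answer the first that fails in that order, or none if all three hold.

m_sum

m₁+m₂+m₃ = 5 − 2 − 5 = -2  ✗
triangle: |5−3|=2 ≤ l₃=5 ≤ 5+3=8
parity: l₁+l₂+l₃ = 13 is odd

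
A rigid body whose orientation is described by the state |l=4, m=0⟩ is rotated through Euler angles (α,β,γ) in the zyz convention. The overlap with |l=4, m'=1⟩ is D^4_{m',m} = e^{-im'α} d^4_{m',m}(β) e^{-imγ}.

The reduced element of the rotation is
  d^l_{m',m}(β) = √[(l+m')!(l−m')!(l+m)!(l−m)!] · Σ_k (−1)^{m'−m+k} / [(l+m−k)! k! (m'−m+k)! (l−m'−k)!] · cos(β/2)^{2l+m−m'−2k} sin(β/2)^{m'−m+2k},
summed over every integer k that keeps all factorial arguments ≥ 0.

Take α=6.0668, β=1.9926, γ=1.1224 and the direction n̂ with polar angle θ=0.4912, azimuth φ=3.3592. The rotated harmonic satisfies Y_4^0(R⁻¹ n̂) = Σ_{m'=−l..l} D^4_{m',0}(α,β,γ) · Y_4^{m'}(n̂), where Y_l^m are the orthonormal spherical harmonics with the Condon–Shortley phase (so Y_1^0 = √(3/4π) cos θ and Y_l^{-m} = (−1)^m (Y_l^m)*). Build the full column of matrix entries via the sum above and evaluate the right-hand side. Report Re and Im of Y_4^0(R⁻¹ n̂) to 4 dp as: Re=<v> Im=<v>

Re=-0.2941 Im=0.0000

Need the full column D^4_{m',0} for m'=−4..4 at α=6.0668, β=1.9926, γ=1.1224.
cos(β/2)=0.543412, sin(β/2)=0.839466
d^4_{-4,0}: single k=4 term ⇒ +0.362309;  D = +0.234859-0.275879i
d^4_{-3,0}: k∈[3..4] ⇒ +0.331680 -0.791530 = -0.459850;  D = -0.366314+0.277986i
d^4_{-2,0}: k∈[2..4] ⇒ +0.172148 -1.095518 +0.980390 = +0.057020;  D = +0.051763-0.023913i
d^4_{-1,0}: k∈[1..4] ⇒ +0.052532 -0.752180 +1.795022 -0.713948 = +0.381426;  D = +0.372531-0.081892i
d^4_{0,0}: k∈[0..4] ⇒ +0.007604 -0.290337 +1.558950 -1.653475 +0.246618 = -0.130639;  D = -0.130639+0.000000i
d^4_{1,0}: k∈[0..3] ⇒ -0.052532 +0.752180 -1.795022 +0.713948 = -0.381426;  D = -0.372531-0.081892i
d^4_{2,0}: k∈[0..2] ⇒ +0.172148 -1.095518 +0.980390 = +0.057020;  D = +0.051763+0.023913i
d^4_{3,0}: k∈[0..1] ⇒ -0.331680 +0.791530 = +0.459850;  D = +0.366314+0.277986i
d^4_{4,0}: single k=0 term ⇒ +0.362309;  D = +0.234859+0.275879i
Y_4^{m'}(θ=0.4912,φ=3.3592) and Σ D·Y over m':
  (+0.2349-0.2759i)·(+0.0141-0.0167i)  (-0.3663+0.2780i)·(-0.0920+0.0704i)  (+0.0518-0.0239i)·(+0.2998-0.1394i)  (+0.3725-0.0819i)·(-0.4693+0.1038i)  (-0.1306+0.0000i)·(+0.0881+0.0000i)  (-0.3725-0.0819i)·(+0.4693+0.1038i)  (+0.0518+0.0239i)·(+0.2998+0.1394i)  (+0.3663+0.2780i)·(+0.0920+0.0704i)  (+0.2349+0.2759i)·(+0.0141+0.0167i)
Y_4^0(R⁻¹ n̂) = -0.294108+0.000000i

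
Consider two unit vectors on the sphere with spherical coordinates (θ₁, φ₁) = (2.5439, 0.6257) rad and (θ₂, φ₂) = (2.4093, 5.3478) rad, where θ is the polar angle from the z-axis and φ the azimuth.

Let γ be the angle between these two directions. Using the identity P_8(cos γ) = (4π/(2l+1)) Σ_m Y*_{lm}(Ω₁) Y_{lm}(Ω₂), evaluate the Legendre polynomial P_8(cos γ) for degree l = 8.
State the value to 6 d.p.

0.253565

Term-by-term m-sum for l=8 (normalisation 4π/17 = 0.739198):
  m=-8: (+0.001498-0.004962i) × (+0.007458+0.019178i) = +0.000106-0.000008i  (running Σ = +0.000106-0.000008i)
  m=-7: (+0.009941+0.028788i) × (-0.088364-0.023934i) = -0.000189-0.002782i  (running Σ = -0.000083-0.002790i)
  m=-6: (-0.090463-0.063578i) × (+0.192097-0.152463i) = -0.027071+0.001579i  (running Σ = -0.027154-0.001211i)
  m=-5: (+0.274984-0.003600i) × (+0.015165+0.427456i) = +0.005709+0.117489i  (running Σ = -0.021445+0.116278i)
  m=-4: (-0.369970+0.274766i) × (-0.362614-0.248050i) = +0.202312-0.007863i  (running Σ = +0.180867+0.108415i)
  m=-3: (+0.133622-0.422513i) × (+0.100566-0.035059i) = -0.001375-0.047175i  (running Σ = +0.179492+0.061240i)
  m=-2: (+0.012988+0.039273i) × (+0.097928-0.316604i) = +0.013706-0.000266i  (running Σ = +0.193198+0.060974i)
  m=-1: (+0.325227+0.234992i) × (+0.165972+0.225066i) = +0.001090+0.112200i  (running Σ = +0.194288+0.173174i)
  m=0: (-0.179711-0.000000i) × (+0.253454+0.000000i) = -0.045549-0.000000i  (running Σ = +0.148739+0.173174i)
  m=1: (-0.325227+0.234992i) × (-0.165972+0.225066i) = +0.001090-0.112200i  (running Σ = +0.149829+0.060974i)
  m=2: (+0.012988-0.039273i) × (+0.097928+0.316604i) = +0.013706+0.000266i  (running Σ = +0.163535+0.061240i)
  m=3: (-0.133622-0.422513i) × (-0.100566-0.035059i) = -0.001375+0.047175i  (running Σ = +0.162160+0.108415i)
  m=4: (-0.369970-0.274766i) × (-0.362614+0.248050i) = +0.202312+0.007863i  (running Σ = +0.364472+0.116278i)
  m=5: (-0.274984-0.003600i) × (-0.015165+0.427456i) = +0.005709-0.117489i  (running Σ = +0.370181-0.001211i)
  m=6: (-0.090463+0.063578i) × (+0.192097+0.152463i) = -0.027071-0.001579i  (running Σ = +0.343110-0.002790i)
  m=7: (-0.009941+0.028788i) × (+0.088364-0.023934i) = -0.000189+0.002782i  (running Σ = +0.342921-0.000008i)
  m=8: (+0.001498+0.004962i) × (+0.007458-0.019178i) = +0.000106+0.000008i  (running Σ = +0.343027+0.000000i)
Accumulated sum +0.343027+0.000000i; after 4π/(2l+1) scaling, +0.253565+0.000000i ⇒ P_8 = 0.253565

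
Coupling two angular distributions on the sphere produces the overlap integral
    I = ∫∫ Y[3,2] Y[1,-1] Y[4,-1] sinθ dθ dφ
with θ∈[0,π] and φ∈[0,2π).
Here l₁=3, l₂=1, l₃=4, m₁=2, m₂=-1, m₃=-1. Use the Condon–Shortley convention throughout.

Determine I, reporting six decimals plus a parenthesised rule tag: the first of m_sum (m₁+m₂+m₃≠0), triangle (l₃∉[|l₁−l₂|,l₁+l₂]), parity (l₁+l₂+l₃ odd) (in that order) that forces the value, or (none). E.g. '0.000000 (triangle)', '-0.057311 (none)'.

-0.106622 (none)

Checks pass: Σm=0; 8 even; l₃=4∈[2,4].
(2·3+1)(2·1+1)(2·4+1) = 189
Δ: 0! 6! 2! / 9! → 1/252
sum: t=0:+1/36 = 1/36
3j²(3 1 4; 0 0 0) = Δ·Π!·Σ² = 4/63  (sign +1)
sum: t=0:+1/240 = 1/240
3j²(3 1 4; 2 -1 -1) = Δ·Π!·Σ² = 1/84  (sign -1)
combine: 4πI² = 189·4/63·1/84 = 1/7
take √, sign -1: I = -0.10662181
No selection rule forces the value: the integral is nonzero (none).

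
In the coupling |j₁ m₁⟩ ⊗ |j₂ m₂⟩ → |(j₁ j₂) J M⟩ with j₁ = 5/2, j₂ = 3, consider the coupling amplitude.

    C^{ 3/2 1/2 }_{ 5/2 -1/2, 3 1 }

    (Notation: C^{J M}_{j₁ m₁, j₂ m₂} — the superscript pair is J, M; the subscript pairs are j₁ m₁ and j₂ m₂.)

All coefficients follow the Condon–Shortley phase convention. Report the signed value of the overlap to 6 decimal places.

-0.097590

√[4·4!1!2!/8! · 2!3!4!2!2!1!] = √(192/35)
  +(−1)^2/∏(2,2,1,2,0,0)! = 1/8  (running 1/8)
  +(−1)^3/∏(3,1,0,1,1,1)! = -1/6  (running -1/24)
⟨..|..⟩ = √(192/35)·(-1/24) = -0.097590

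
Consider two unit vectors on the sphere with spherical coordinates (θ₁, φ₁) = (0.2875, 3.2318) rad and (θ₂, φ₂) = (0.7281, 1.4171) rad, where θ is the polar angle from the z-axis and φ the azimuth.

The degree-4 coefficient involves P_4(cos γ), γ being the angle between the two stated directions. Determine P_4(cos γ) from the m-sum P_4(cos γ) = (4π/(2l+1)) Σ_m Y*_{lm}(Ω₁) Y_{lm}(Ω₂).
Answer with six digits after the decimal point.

-0.426707

Addition theorem: P_4(cos γ) = (4π/9) Σ_m Y*_{lm}(Ω₁) Y_{lm}(Ω₂), m = −4…4:
  m=-4: Y*=(0.002677, 0.001010)  Y=(0.070889, 0.050053)  product (0.000139, 0.000206)
  m=-3: Y*=(-0.026370, -0.007316)  Y=(-0.122496, 0.246567)  product (0.005034, -0.005606)
  m=-2: Y*=(0.143870, 0.026242)  Y=(-0.409487, -0.129994)  product (-0.055502, -0.029448)
  m=-1: Y*=(-0.440362, -0.039832)  Y=(0.032385, -0.209049)  product (-0.022588, 0.090767)
  m=+0: Y*=(0.529998, -0.000000)  Y=(-0.301460, 0.000000)  product (-0.159773, 0.000000)
  m=+1: Y*=(0.440362, -0.039832)  Y=(-0.032385, -0.209049)  product (-0.022588, -0.090767)
  m=+2: Y*=(0.143870, -0.026242)  Y=(-0.409487, 0.129994)  product (-0.055502, 0.029448)
  m=+3: Y*=(0.026370, -0.007316)  Y=(0.122496, 0.246567)  product (0.005034, 0.005606)
  m=+4: Y*=(0.002677, -0.001010)  Y=(0.070889, -0.050053)  product (0.000139, -0.000206)
Accumulated sum (-0.305606, 0.000000); after 4π/(2l+1) scaling, (-0.426707, 0.000000) ⇒ P_4 = -0.426707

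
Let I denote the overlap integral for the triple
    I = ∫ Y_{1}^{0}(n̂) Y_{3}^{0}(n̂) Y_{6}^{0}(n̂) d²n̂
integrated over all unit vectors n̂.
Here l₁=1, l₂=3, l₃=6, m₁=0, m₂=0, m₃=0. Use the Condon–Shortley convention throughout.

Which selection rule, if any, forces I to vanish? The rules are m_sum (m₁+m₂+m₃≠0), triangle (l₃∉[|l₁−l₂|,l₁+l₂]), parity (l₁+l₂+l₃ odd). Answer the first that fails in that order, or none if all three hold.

triangle

azimuthal sum: 0 + 0 + 0 = 0  ✓
l₃ must lie in [2,4]; have l₃=6  ✗
L = 1 + 3 + 6 = 10 (even)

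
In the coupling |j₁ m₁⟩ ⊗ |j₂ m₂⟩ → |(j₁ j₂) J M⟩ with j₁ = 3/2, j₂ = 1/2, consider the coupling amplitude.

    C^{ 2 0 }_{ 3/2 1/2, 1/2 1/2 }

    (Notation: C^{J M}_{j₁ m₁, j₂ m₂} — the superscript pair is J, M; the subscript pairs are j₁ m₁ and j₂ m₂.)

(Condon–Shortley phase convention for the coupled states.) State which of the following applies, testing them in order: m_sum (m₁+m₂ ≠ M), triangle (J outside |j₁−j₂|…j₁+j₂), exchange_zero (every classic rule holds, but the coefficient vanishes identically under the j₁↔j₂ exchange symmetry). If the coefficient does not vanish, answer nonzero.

m-sum: m₁+m₂ = 1/2+1/2 = 1, M = 0  ✗ ⇒ coefficient is 0

m_sum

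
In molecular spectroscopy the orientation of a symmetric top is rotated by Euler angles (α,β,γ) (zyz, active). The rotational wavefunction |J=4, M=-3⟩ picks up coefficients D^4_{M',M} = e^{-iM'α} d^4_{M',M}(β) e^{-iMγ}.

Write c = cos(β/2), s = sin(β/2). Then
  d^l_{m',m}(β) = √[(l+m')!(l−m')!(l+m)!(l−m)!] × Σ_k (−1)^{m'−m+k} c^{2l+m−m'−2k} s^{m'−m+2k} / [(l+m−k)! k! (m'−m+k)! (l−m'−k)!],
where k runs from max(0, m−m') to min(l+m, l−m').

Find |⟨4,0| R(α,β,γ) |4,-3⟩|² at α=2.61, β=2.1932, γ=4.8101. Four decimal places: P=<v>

P=0.2139

D^4_{0,-3}(2.6100,2.1932,4.8101) = e^{-i·0·2.6100}·d^4_{0,-3}(2.1932)·e^{-i·-3·4.8101}. Compute d first:
c=cos(2.193200/2)=0.456624, s=sin(2.193200/2)=0.889660; N=√[24·24·1·5040]=1703.830978
k∈{0,1} keeps every argument non-negative
  k=0: (−1)^3·1703.8310/(144)·0.4566^5·0.8897^3 = -0.165397
  k=1: (−1)^4·1703.8310/(144)·0.4566^3·0.8897^5 = +0.627855
d^4_{0,-3}(2.1932) = -0.165397 +0.627855 = +0.462458
|D^4_{0,-3}|² = |d^4_{0,-3}(β)|² = (+0.462458)² = 0.213867 (the z-rotation phases have unit modulus)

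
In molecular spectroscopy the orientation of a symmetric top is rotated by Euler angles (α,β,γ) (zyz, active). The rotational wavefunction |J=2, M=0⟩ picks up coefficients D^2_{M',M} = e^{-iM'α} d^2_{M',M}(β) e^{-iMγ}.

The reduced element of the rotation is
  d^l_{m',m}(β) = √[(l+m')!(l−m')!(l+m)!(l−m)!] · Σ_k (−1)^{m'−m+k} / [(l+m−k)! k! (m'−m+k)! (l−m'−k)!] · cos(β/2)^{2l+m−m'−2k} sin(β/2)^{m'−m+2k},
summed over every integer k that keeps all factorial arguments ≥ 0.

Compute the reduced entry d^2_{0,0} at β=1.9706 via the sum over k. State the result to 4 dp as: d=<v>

d=-0.2727

d^2_{0,0}(β=1.9706) via the finite sum:
With c≡cos(β/2)=0.552613 and s≡sin(β/2)=0.833438, N=[2·2·2·2]^{1/2}=4.000000
Admissible k: 0..2 (factorial args all ≥0)
  k=0: (−1)^0·4.0000/(4)·0.5526^4·0.8334^0 = +0.093258
  k=1: (−1)^1·4.0000/(1)·0.5526^2·0.8334^2 = -0.848494
  k=2: (−1)^2·4.0000/(4)·0.5526^0·0.8334^4 = +0.482495
d^2_{0,0}(1.9706) = +0.093258 -0.848494 +0.482495 = -0.272741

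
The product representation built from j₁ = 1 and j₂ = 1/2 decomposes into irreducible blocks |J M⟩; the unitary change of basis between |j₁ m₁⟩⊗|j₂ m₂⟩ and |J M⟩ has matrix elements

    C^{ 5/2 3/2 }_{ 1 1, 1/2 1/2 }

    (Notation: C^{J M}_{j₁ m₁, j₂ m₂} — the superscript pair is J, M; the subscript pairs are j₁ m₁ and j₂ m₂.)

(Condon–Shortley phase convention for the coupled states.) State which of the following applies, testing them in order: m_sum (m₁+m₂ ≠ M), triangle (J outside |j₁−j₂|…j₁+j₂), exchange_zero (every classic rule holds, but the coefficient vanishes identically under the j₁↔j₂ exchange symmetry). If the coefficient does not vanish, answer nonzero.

triangle

m-sum: m₁+m₂ = 1+1/2 = 3/2, M = 3/2  ✓
triangle: need |j₁−j₂| ≤ J ≤ j₁+j₂, i.e. J ∈ [1/2, 3/2]; J = 5/2 is outside ✗ ⇒ coefficient is 0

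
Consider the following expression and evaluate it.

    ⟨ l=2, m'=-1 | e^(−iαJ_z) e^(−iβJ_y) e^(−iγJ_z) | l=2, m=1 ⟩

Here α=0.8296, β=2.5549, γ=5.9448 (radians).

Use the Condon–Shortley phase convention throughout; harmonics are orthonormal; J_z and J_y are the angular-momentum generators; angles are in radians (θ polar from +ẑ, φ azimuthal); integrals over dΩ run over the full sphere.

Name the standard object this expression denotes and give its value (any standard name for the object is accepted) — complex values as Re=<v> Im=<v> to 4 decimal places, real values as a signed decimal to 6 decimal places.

This is a Wigner D-matrix element — the rotation-matrix element ⟨l m'| R(α,β,γ) |l m⟩ in the angular-momentum basis.
Split into d^2_{-1,1}(β=2.5549) × two z-phases.
With c≡cos(β/2)=0.289157 and s≡sin(β/2)=0.957282, N=[1·6·6·1]^{1/2}=6.000000
Admissible k: 2..3 (factorial args all ≥0)
  k=2: (−1)^0·6.0000/(2)·0.2892^2·0.9573^2 = +0.229863
  k=3: (−1)^1·6.0000/(6)·0.2892^0·0.9573^4 = -0.839767
d^2_{-1,1}(2.5549) = +0.229863 -0.839767 = -0.609904
D = (+0.675171+0.737661i)·(-0.609904)·(+0.943292+0.331964i) = -0.239086-0.561089i

Wigner D-matrix element, Re=-0.2391 Im=-0.5611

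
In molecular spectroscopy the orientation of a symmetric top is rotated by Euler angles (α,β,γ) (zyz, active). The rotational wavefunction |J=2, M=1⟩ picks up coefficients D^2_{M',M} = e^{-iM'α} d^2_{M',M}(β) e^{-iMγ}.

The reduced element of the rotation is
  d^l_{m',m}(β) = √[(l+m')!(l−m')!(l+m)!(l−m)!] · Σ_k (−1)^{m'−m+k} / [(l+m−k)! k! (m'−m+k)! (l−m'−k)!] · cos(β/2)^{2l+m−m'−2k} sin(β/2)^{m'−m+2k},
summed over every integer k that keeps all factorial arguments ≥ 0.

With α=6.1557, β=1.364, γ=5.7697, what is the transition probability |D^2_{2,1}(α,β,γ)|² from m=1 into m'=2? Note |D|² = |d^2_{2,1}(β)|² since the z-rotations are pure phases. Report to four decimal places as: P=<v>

P=0.3479

First d^2_{2,1}(β=1.3640), then the phase factors e^{-i(2)α} and e^{-i(1)γ}:
With c≡cos(β/2)=0.776314 and s≡sin(β/2)=0.630347, N=[24·1·6·1]^{1/2}=12.000000
k∈{0} keeps every argument non-negative
  k=0: (−1)^1·12.0000/(6)·0.7763^3·0.6303^1 = -0.589822
d^2_{2,1}(1.3640) = -0.589822
|D^2_{2,1}|² = |d^2_{2,1}(β)|² = (-0.589822)² = 0.347890 (the z-rotation phases have unit modulus)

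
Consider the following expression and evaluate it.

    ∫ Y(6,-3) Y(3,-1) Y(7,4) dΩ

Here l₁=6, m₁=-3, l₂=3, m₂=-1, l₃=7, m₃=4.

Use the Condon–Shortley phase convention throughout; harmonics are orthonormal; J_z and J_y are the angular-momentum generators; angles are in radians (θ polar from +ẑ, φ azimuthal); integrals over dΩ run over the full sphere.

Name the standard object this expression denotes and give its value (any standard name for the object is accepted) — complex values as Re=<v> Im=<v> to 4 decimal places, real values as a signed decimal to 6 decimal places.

This is a Gaunt coefficient — the integral of a triple product of spherical harmonics over the sphere.
m-sum 0 ✓  L=16 even ✓  3≤7≤9 ✓
Π(2lᵢ+1) = 13×7×15 = 1365
triangle coeff Δ(6,3,7) = 1/2042040
Σ_t [0,2]: t=0:+1/207360 t=1:−1/57600 t=2:+1/207360 = -1/129600
(3j)²=168/12155 [(6 3 7; 0 0 0)], sign=+1
Σ_t [0,2]: t=0:+1/2903040 t=1:−1/483840 t=2:+1/1451520 = -1/967680
(3j)²=81/6188 [(6 3 7; -3 -1 4)], sign=+1
⇒ 4πI² = 10206/41327
I = (+1)√(10206/41327/(4π)) = 0.14018641

Gaunt coefficient, +0.140186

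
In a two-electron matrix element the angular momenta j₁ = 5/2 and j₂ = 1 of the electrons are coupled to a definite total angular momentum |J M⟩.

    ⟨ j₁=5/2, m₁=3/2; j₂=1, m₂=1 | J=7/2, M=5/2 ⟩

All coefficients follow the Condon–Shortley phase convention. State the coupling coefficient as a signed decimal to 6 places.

+0.845154  (= +√(5/7))

j₁+j₂−J=0  J+j₁−j₂=5  J−j₁+j₂=2  j₁+j₂+J+1=8
(j₁±m₁, j₂±m₂, J±M) = (4,1,2,0,6,1)
P² = 11520/7
sum k=0..0:
  [0] +1/48 = 1/48
S = 1/48
C² = P²·S² = 5/7 ; C = +0.845154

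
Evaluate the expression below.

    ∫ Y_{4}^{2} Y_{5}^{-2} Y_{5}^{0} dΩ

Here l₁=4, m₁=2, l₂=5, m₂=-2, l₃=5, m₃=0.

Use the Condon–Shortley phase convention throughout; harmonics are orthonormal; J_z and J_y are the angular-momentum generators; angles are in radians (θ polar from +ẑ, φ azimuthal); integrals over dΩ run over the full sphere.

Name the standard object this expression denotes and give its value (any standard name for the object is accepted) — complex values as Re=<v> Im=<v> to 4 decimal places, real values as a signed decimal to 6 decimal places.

This is a Gaunt coefficient — the integral of a triple product of spherical harmonics over the sphere.
m-sum 0 ✓  L=14 even ✓  1≤5≤9 ✓
Π(2lᵢ+1) = 9×11×11 = 1089
triangle coeff Δ(4,5,5) = 1/3153150
Σ_t [0,4]: t=0:+1/69120 t=1:−1/1728 t=2:+1/576 t=3:−1/1728 t=4:+1/69120 = 7/11520
(3j)²=2/143 [(4 5 5; 0 0 0)], sign=-1
Σ_t [0,2]: t=0:+1/3456 t=1:−1/1728 t=2:+1/11520 = -7/34560
(3j)²=7/858 [(4 5 5; 2 -2 0)], sign=+1
⇒ 4πI² = 21/169
I = (-1)√(21/169/(4π)) = -0.09944006

Gaunt coefficient, -0.099440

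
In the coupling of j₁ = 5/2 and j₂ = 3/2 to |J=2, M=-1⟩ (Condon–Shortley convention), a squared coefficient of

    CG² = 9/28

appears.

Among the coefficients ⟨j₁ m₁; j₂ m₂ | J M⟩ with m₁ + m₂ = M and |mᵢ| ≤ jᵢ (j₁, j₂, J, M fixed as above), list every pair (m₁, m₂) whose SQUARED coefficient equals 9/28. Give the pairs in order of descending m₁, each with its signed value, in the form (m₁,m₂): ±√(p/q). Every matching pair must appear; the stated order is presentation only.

Admissible pairs with m₁+m₂ = M = -1: (-5/2,3/2), (-3/2,1/2), (-1/2,-1/2), (1/2,-3/2)
  (m₁,m₂)=(1/2,-3/2): CG² = 9/28, CG = +√(9/28)   ← matches the target
  (m₁,m₂)=(-1/2,-1/2): CG² = 25/84, CG = −√(25/84)
  (m₁,m₂)=(-3/2,1/2): CG² = 1/42, CG = +√(1/42)
  (m₁,m₂)=(-5/2,3/2): CG² = 5/14, CG = +√(5/14)
Pairs with CG² = 9/28: (1/2,-3/2): +√(9/28)

(1/2,-3/2): +√(9/28)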